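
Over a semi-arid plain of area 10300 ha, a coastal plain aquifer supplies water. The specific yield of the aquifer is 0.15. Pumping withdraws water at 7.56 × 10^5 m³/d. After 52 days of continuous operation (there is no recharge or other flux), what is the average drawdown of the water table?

Δh ≈ 2.54 m

A = 10300 ha = 1.03 × 10^8 m²
ΔV = Q × t = 7.56 × 10^5 m³/d × 52 d = 3.931 × 10^7 m³
Δh = ΔV / (Sy × A) = 3.931 × 10^7 / (0.15 × 1.03 × 10^8) = 2.544 m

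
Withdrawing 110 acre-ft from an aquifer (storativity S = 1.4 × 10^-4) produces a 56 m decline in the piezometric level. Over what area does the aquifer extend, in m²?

ΔV = 110 acre-ft = 1.357 × 10^5 m³
A = ΔV / (S × Δh) = 1.357 × 10^5 / (1.4 × 10^-4 × 56) = 1.731 × 10^7 m²

A ≈ 1.73 × 10^7 m²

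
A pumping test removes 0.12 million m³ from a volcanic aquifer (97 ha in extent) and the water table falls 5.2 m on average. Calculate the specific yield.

A = 97 ha = 9.7 × 10^5 m²
ΔV = 0.12 million m³ = 1.2 × 10^5 m³
Sy = ΔV / (A × Δh) = 1.2 × 10^5 m³ / (9.7 × 10^5 m² × 5.2 m) = 0.02379

Sy ≈ 0.024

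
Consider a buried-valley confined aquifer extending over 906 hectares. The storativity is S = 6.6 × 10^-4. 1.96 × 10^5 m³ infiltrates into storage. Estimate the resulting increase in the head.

Δh ≈ 32.8 m

A = 906 hectares = 9.06 × 10^6 m²
Δh = ΔV / (S × A) = 1.96 × 10^5 m³ / (6.6 × 10^-4 × 9.06 × 10^6 m²) = 32.78 m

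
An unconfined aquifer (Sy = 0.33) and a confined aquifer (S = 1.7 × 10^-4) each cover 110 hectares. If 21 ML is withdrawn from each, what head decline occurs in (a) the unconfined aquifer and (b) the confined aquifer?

Δh_u ≈ 0.0579 m; Δh_c ≈ 112 m

A = 110 hectares = 1.1 × 10^6 m²
ΔV = 21 ML = 21000 m³
Unconfined: Δh_u = ΔV/(Sy·A) = 21000/(0.33 × 1.1 × 10^6) = 0.05785 m
Confined: Δh_c = ΔV/(S·A) = 21000/(1.7 × 10^-4 × 1.1 × 10^6) = 112.3 m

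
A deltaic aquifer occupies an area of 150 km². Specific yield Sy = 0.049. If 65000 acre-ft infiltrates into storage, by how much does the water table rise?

A = 150 km² = 1.5 × 10^8 m²
ΔV = 65000 acre-ft = 8.018 × 10^7 m³
Δh = ΔV / (Sy × A) = 8.018 × 10^7 m³ / (0.049 × 1.5 × 10^8 m²) = 10.91 m

Δh ≈ 10.9 m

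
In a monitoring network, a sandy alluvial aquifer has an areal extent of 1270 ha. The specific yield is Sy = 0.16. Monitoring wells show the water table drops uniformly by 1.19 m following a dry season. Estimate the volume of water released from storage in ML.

ΔV ≈ 2420 ML

A = 1270 ha = 1.27 × 10^7 m²
ΔV = Sy × A × Δh = 0.16 × 1.27 × 10^7 m² × 1.19 m = 2.418 × 10^6 m³
ΔV = 2.418 × 10^6 m³ = 2418 ML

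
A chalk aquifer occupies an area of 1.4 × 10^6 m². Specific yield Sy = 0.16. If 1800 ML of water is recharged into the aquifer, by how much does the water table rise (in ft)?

Δh ≈ 26.4 ft

ΔV = 1800 ML = 1.8 × 10^6 m³
Δh = ΔV / (Sy × A) = 1.8 × 10^6 m³ / (0.16 × 1.4 × 10^6 m²) = 8.036 m
Δh = 8.036 m = 26.36 ft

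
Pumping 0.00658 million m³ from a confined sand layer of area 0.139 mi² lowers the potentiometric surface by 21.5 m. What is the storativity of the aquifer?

S ≈ 8.5 × 10^-4

A = 0.139 mi² = 3.6 × 10^5 m²
ΔV = 0.00658 million m³ = 6580 m³
S = ΔV / (A × Δh) = 6580 m³ / (3.6 × 10^5 m² × 21.5 m) = 8.501 × 10^-4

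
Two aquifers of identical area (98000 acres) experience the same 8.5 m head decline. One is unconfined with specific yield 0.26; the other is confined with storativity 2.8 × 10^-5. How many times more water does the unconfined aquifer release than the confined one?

A = 98000 acres = 3.966 × 10^8 m²
Unconfined: ΔV_u = Sy × A × Δh = 0.26 × 3.966 × 10^8 × 8.5 = 8.765 × 10^8 m³
Confined: ΔV_c = S × A × Δh = 2.8 × 10^-5 × 3.966 × 10^8 × 8.5 = 94390 m³
Ratio = ΔV_u / ΔV_c = Sy / S = 0.26 / 2.8 × 10^-5 = 9286

ΔV_u / ΔV_c ≈ 9290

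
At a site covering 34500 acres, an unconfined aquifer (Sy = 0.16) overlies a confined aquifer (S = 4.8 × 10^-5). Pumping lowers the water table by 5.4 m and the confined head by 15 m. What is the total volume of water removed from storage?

A = 34500 acres = 1.396 × 10^8 m²
Unconfined: ΔV_u = Sy × A × Δh_u = 0.16 × 1.396 × 10^8 × 5.4 = 1.206 × 10^8 m³
Confined: ΔV_c = S × A × Δh_c = 4.8 × 10^-5 × 1.396 × 10^8 × 15 = 1.005 × 10^5 m³
Total ΔV = 1.206 × 10^8 + 1.005 × 10^5 = 1.207 × 10^8 m³

ΔV ≈ 1.21 × 10^8 m³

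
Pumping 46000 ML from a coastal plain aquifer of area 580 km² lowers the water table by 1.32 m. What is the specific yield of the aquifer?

Sy ≈ 0.06

A = 580 km² = 5.8 × 10^8 m²
ΔV = 46000 ML = 4.6 × 10^7 m³
Sy = ΔV / (A × Δh) = 4.6 × 10^7 m³ / (5.8 × 10^8 m² × 1.32 m) = 0.06008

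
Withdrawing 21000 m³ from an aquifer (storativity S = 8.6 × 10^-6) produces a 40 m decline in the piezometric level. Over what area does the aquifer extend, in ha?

A ≈ 6100 ha

A = ΔV / (S × Δh) = 21000 / (8.6 × 10^-6 × 40) = 6.105 × 10^7 m²
A = 6.105 × 10^7 m² = 6105 ha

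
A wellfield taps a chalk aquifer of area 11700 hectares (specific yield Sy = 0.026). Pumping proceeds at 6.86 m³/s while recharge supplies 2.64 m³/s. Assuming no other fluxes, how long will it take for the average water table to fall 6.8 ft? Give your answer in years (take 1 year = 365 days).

t ≈ 0.0474 years

A = 11700 hectares = 1.17 × 10^8 m²
Δh = 6.8 ft = 2.073 m
ΔV = Sy × A × Δh = 0.026 × 1.17 × 10^8 × 2.073 = 6.305 × 10^6 m³
Net withdrawal = 6.86 − 2.64 = 4.22 m³/s = 3.646 × 10^5 m³/d
t = ΔV / Q = 6.305 × 10^6 m³ / 3.646 × 10^5 m³/d = 17.29 d
t = 17.29 d ≈ 0.04738 years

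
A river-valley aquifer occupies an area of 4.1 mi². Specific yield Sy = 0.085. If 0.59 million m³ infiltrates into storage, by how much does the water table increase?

A = 4.1 mi² = 1.062 × 10^7 m²
ΔV = 0.59 million m³ = 5.9 × 10^5 m³
Δh = ΔV / (Sy × A) = 5.9 × 10^5 m³ / (0.085 × 1.062 × 10^7 m²) = 0.6537 m

Δh ≈ 0.654 m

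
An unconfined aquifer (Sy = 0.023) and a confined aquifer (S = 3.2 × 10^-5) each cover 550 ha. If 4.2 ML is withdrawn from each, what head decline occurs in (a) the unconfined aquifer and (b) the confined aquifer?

Δh_u ≈ 0.0332 m; Δh_c ≈ 23.9 m

A = 550 ha = 5.5 × 10^6 m²
ΔV = 4.2 ML = 4200 m³
Unconfined: Δh_u = ΔV/(Sy·A) = 4200/(0.023 × 5.5 × 10^6) = 0.0332 m
Confined: Δh_c = ΔV/(S·A) = 4200/(3.2 × 10^-5 × 5.5 × 10^6) = 23.86 m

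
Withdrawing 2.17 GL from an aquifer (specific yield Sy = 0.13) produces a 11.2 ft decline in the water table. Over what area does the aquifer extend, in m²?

Δh = 11.2 ft = 3.414 m
ΔV = 2.17 GL = 2.17 × 10^6 m³
A = ΔV / (Sy × Δh) = 2.17 × 10^6 / (0.13 × 3.414) = 4.89 × 10^6 m²

A ≈ 4.89 × 10^6 m²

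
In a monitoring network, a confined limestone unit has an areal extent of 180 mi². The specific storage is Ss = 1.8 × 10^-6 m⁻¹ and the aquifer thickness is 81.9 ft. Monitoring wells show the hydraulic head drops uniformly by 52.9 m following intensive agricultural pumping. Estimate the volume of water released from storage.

b = 81.9 ft = 24.96 m
S = Ss × b = 1.8 × 10^-6 m⁻¹ × 24.96 m = 4.493 × 10^-5
A = 180 mi² = 4.662 × 10^8 m²
ΔV = S × A × Δh = 4.493 × 10^-5 × 4.662 × 10^8 m² × 52.9 m = 1.108 × 10^6 m³

ΔV ≈ 1.11 × 10^6 m³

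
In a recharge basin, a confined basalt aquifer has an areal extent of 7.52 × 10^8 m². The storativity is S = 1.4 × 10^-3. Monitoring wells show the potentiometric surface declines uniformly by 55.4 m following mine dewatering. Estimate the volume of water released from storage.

ΔV = S × A × Δh = 0.0014 × 7.52 × 10^8 m² × 55.4 m = 5.833 × 10^7 m³

ΔV ≈ 5.83 × 10^7 m³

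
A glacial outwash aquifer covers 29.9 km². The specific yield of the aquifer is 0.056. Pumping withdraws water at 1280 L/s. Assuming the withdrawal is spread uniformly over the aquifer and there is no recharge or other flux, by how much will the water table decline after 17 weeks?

Δh ≈ 7.86 m

A = 29.9 km² = 2.99 × 10^7 m²
Q = 1280 L/s = 1.106 × 10^5 m³/d
t = 17 weeks = 119 d
ΔV = Q × t = 1.106 × 10^5 m³/d × 119 d = 1.316 × 10^7 m³
Δh = ΔV / (Sy × A) = 1.316 × 10^7 / (0.056 × 2.99 × 10^7) = 7.86 m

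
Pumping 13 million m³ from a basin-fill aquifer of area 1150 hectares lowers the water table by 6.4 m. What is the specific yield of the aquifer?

Sy ≈ 0.18

A = 1150 hectares = 1.15 × 10^7 m²
ΔV = 13 million m³ = 1.3 × 10^7 m³
Sy = ΔV / (A × Δh) = 1.3 × 10^7 m³ / (1.15 × 10^7 m² × 6.4 m) = 0.1766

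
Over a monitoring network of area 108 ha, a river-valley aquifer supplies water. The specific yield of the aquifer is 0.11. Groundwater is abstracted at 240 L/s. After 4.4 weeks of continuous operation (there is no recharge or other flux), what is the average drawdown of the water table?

Δh ≈ 5.38 m

A = 108 ha = 1.08 × 10^6 m²
Q = 240 L/s = 20740 m³/d
t = 4.4 weeks = 30.8 d
ΔV = Q × t = 20740 m³/d × 30.8 d = 6.387 × 10^5 m³
Δh = ΔV / (Sy × A) = 6.387 × 10^5 / (0.11 × 1.08 × 10^6) = 5.376 m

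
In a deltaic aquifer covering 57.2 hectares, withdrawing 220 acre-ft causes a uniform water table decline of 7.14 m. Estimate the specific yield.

A = 57.2 hectares = 5.72 × 10^5 m²
ΔV = 220 acre-ft = 2.714 × 10^5 m³
Sy = ΔV / (A × Δh) = 2.714 × 10^5 m³ / (5.72 × 10^5 m² × 7.14 m) = 0.06644

Sy ≈ 0.066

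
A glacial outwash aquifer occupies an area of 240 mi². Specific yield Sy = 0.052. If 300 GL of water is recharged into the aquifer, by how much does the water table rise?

Δh ≈ 9.28 m

A = 240 mi² = 6.216 × 10^8 m²
ΔV = 300 GL = 3 × 10^8 m³
Δh = ΔV / (Sy × A) = 3 × 10^8 m³ / (0.052 × 6.216 × 10^8 m²) = 9.281 m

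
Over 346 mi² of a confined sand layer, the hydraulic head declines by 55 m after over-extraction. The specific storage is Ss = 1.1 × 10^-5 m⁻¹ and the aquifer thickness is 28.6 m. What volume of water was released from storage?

ΔV ≈ 1.55 × 10^7 m³

S = Ss × b = 1.1 × 10^-5 m⁻¹ × 28.6 m = 3.146 × 10^-4
A = 346 mi² = 8.961 × 10^8 m²
ΔV = S × A × Δh = 3.146 × 10^-4 × 8.961 × 10^8 m² × 55 m = 1.551 × 10^7 m³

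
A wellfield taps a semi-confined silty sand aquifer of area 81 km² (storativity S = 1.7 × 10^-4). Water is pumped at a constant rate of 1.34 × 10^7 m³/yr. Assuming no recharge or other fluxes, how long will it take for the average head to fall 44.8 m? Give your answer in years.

A = 81 km² = 8.1 × 10^7 m²
ΔV = S × A × Δh = 1.7 × 10^-4 × 8.1 × 10^7 × 44.8 = 6.169 × 10^5 m³
Q = 1.34 × 10^7 m³/yr = 36710 m³/d
t = ΔV / Q = 6.169 × 10^5 m³ / 36710 m³/d = 16.8 d
t = 16.8 d ≈ 0.04604 years

t ≈ 0.046 years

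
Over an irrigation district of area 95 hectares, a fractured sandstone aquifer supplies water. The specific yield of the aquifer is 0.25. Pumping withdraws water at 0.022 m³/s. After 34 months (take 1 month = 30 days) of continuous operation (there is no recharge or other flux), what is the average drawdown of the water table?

Δh ≈ 8.16 m

A = 95 hectares = 9.5 × 10^5 m²
Q = 0.022 m³/s = 1901 m³/d
t = 34 months = 1020 d
ΔV = Q × t = 1901 m³/d × 1020 d = 1.939 × 10^6 m³
Δh = ΔV / (Sy × A) = 1.939 × 10^6 / (0.25 × 9.5 × 10^5) = 8.163 m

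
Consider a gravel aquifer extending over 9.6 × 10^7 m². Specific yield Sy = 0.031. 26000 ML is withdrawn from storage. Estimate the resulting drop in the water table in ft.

Δh ≈ 28.7 ft

ΔV = 26000 ML = 2.6 × 10^7 m³
Δh = ΔV / (Sy × A) = 2.6 × 10^7 m³ / (0.031 × 9.6 × 10^7 m²) = 8.737 m
Δh = 8.737 m = 28.66 ft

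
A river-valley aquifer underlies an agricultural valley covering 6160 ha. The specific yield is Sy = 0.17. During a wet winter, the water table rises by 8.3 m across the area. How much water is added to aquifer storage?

ΔV ≈ 8.69 × 10^7 m³

A = 6160 ha = 6.16 × 10^7 m²
ΔV = Sy × A × Δh = 0.17 × 6.16 × 10^7 m² × 8.3 m = 8.692 × 10^7 m³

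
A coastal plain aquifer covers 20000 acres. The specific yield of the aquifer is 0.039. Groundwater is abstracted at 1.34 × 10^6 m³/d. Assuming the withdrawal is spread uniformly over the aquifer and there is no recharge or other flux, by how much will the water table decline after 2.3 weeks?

Δh ≈ 6.83 m

A = 20000 acres = 8.094 × 10^7 m²
t = 2.3 weeks = 16.1 d
ΔV = Q × t = 1.34 × 10^6 m³/d × 16.1 d = 2.157 × 10^7 m³
Δh = ΔV / (Sy × A) = 2.157 × 10^7 / (0.039 × 8.094 × 10^7) = 6.835 m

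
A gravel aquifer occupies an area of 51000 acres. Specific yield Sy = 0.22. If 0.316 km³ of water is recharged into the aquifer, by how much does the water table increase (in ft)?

Δh ≈ 22.8 ft

A = 51000 acres = 2.064 × 10^8 m²
ΔV = 0.316 km³ = 3.16 × 10^8 m³
Δh = ΔV / (Sy × A) = 3.16 × 10^8 m³ / (0.22 × 2.064 × 10^8 m²) = 6.959 m
Δh = 6.959 m = 22.83 ft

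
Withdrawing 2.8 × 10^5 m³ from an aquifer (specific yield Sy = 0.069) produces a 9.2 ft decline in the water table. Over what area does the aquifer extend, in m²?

A ≈ 1.45 × 10^6 m²

Δh = 9.2 ft = 2.804 m
A = ΔV / (Sy × Δh) = 2.8 × 10^5 / (0.069 × 2.804) = 1.447 × 10^6 m²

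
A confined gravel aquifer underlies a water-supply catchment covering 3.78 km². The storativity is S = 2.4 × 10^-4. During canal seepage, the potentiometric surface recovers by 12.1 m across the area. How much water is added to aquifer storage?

A = 3.78 km² = 3.78 × 10^6 m²
ΔV = S × A × Δh = 2.4 × 10^-4 × 3.78 × 10^6 m² × 12.1 m = 10980 m³

ΔV ≈ 11000 m³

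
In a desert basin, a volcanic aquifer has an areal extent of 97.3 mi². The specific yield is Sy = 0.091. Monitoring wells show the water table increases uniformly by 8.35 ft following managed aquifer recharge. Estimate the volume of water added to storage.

A = 97.3 mi² = 2.52 × 10^8 m²
Δh = 8.35 ft = 2.545 m
ΔV = Sy × A × Δh = 0.091 × 2.52 × 10^8 m² × 2.545 m = 5.837 × 10^7 m³

ΔV ≈ 5.84 × 10^7 m³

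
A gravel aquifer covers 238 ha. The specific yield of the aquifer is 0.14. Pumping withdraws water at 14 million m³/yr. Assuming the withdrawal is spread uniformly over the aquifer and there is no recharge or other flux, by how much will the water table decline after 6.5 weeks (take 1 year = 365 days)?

A = 238 ha = 2.38 × 10^6 m²
Q = 14 million m³/yr = 38360 m³/d
t = 6.5 weeks = 45.5 d
ΔV = Q × t = 38360 m³/d × 45.5 d = 1.745 × 10^6 m³
Δh = ΔV / (Sy × A) = 1.745 × 10^6 / (0.14 × 2.38 × 10^6) = 5.238 m

Δh ≈ 5.24 m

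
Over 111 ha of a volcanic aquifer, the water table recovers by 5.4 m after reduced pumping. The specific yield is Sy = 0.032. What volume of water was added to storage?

ΔV ≈ 1.92 × 10^5 m³

A = 111 ha = 1.11 × 10^6 m²
ΔV = Sy × A × Δh = 0.032 × 1.11 × 10^6 m² × 5.4 m = 1.918 × 10^5 m³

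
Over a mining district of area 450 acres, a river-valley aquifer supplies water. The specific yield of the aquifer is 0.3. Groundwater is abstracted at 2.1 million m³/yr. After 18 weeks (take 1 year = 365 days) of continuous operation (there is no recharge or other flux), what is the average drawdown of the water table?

A = 450 acres = 1.821 × 10^6 m²
Q = 2.1 million m³/yr = 5753 m³/d
t = 18 weeks = 126 d
ΔV = Q × t = 5753 m³/d × 126 d = 7.249 × 10^5 m³
Δh = ΔV / (Sy × A) = 7.249 × 10^5 / (0.3 × 1.821 × 10^6) = 1.327 m

Δh ≈ 1.33 m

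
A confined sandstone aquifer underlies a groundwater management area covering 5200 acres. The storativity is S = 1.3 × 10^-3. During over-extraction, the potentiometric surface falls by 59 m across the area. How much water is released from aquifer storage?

A = 5200 acres = 2.104 × 10^7 m²
ΔV = S × A × Δh = 0.0013 × 2.104 × 10^7 m² × 59 m = 1.614 × 10^6 m³

ΔV ≈ 1.61 × 10^6 m³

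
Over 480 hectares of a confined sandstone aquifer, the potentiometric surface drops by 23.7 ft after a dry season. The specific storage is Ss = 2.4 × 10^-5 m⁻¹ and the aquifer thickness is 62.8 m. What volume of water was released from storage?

S = Ss × b = 2.4 × 10^-5 m⁻¹ × 62.8 m = 1.507 × 10^-3
A = 480 hectares = 4.8 × 10^6 m²
Δh = 23.7 ft = 7.224 m
ΔV = S × A × Δh = 0.001507 × 4.8 × 10^6 m² × 7.224 m = 52260 m³

ΔV ≈ 52300 m³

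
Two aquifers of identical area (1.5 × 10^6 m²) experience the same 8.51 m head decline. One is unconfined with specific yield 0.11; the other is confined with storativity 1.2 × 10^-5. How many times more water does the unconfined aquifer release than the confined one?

ΔV_u / ΔV_c ≈ 9170

Unconfined: ΔV_u = Sy × A × Δh = 0.11 × 1.5 × 10^6 × 8.51 = 1.404 × 10^6 m³
Confined: ΔV_c = S × A × Δh = 1.2 × 10^-5 × 1.5 × 10^6 × 8.51 = 153.2 m³
Ratio = ΔV_u / ΔV_c = Sy / S = 0.11 / 1.2 × 10^-5 = 9167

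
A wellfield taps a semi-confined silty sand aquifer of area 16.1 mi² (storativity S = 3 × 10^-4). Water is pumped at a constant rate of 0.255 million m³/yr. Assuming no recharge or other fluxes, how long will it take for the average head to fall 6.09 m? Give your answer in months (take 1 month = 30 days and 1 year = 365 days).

t ≈ 3.63 months

A = 16.1 mi² = 4.17 × 10^7 m²
ΔV = S × A × Δh = 3 × 10^-4 × 4.17 × 10^7 × 6.09 = 76180 m³
Q = 0.255 million m³/yr = 698.6 m³/d
t = ΔV / Q = 76180 m³ / 698.6 m³/d = 109 d
t = 109 d ≈ 3.635 months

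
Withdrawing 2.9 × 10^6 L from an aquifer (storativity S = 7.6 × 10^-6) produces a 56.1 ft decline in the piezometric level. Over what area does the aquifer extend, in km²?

A ≈ 22.3 km²

Δh = 56.1 ft = 17.1 m
ΔV = 2.9 × 10^6 L = 2900 m³
A = ΔV / (S × Δh) = 2900 / (7.6 × 10^-6 × 17.1) = 2.232 × 10^7 m²
A = 2.232 × 10^7 m² = 22.32 km²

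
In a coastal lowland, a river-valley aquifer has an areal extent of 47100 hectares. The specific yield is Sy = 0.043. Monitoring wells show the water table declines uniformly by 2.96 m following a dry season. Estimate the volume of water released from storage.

A = 47100 hectares = 4.71 × 10^8 m²
ΔV = Sy × A × Δh = 0.043 × 4.71 × 10^8 m² × 2.96 m = 5.995 × 10^7 m³

ΔV ≈ 5.99 × 10^7 m³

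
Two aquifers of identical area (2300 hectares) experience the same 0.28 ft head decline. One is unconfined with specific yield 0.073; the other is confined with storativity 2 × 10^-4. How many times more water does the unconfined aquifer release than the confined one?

A = 2300 hectares = 2.3 × 10^7 m²
Δh = 0.28 ft = 0.08534 m
Unconfined: ΔV_u = Sy × A × Δh = 0.073 × 2.3 × 10^7 × 0.08534 = 1.433 × 10^5 m³
Confined: ΔV_c = S × A × Δh = 2 × 10^-4 × 2.3 × 10^7 × 0.08534 = 392.6 m³
Ratio = ΔV_u / ΔV_c = Sy / S = 0.073 / 2 × 10^-4 = 365

ΔV_u / ΔV_c ≈ 365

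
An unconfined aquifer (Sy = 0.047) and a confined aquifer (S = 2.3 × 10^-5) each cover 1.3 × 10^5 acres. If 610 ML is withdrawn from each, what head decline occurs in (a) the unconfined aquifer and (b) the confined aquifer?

A = 1.3 × 10^5 acres = 5.261 × 10^8 m²
ΔV = 610 ML = 6.1 × 10^5 m³
Unconfined: Δh_u = ΔV/(Sy·A) = 6.1 × 10^5/(0.047 × 5.261 × 10^8) = 0.02467 m
Confined: Δh_c = ΔV/(S·A) = 6.1 × 10^5/(2.3 × 10^-5 × 5.261 × 10^8) = 50.41 m

Δh_u ≈ 0.0247 m; Δh_c ≈ 50.4 m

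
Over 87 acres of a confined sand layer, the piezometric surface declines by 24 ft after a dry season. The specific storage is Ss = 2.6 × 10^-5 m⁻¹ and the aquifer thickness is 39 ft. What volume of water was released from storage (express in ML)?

b = 39 ft = 11.89 m
S = Ss × b = 2.6 × 10^-5 m⁻¹ × 11.89 m = 3.091 × 10^-4
A = 87 acres = 3.521 × 10^5 m²
Δh = 24 ft = 7.315 m
ΔV = S × A × Δh = 3.091 × 10^-4 × 3.521 × 10^5 m² × 7.315 m = 796 m³
ΔV = 796 m³ = 0.796 ML

ΔV ≈ 0.796 ML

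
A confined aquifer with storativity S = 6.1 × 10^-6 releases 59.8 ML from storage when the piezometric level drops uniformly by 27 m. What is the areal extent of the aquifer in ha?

A ≈ 36300 ha

ΔV = 59.8 ML = 59800 m³
A = ΔV / (S × Δh) = 59800 / (6.1 × 10^-6 × 27) = 3.631 × 10^8 m²
A = 3.631 × 10^8 m² = 36310 ha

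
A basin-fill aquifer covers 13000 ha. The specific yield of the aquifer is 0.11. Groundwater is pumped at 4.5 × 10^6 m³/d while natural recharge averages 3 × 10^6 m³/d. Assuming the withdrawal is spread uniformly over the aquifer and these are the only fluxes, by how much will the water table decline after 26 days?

Δh ≈ 2.73 m

A = 13000 ha = 1.3 × 10^8 m²
Net abstraction = 4.5 × 10^6 − 3 × 10^6 = 1.5 × 10^6 m³/d
ΔV = Q × t = 1.5 × 10^6 m³/d × 26 d = 3.9 × 10^7 m³
Δh = ΔV / (Sy × A) = 3.9 × 10^7 / (0.11 × 1.3 × 10^8) = 2.727 m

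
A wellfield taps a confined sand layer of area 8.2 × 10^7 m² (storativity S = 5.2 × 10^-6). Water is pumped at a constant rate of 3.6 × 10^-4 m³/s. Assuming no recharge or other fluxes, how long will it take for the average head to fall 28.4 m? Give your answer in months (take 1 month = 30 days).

ΔV = S × A × Δh = 5.2 × 10^-6 × 8.2 × 10^7 × 28.4 = 12110 m³
Q = 3.6 × 10^-4 m³/s = 31.1 m³/d
t = ΔV / Q = 12110 m³ / 31.1 m³/d = 389.3 d
t = 389.3 d ≈ 12.98 months

t ≈ 13 months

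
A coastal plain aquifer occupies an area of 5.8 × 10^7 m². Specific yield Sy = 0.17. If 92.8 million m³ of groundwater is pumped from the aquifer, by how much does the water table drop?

ΔV = 92.8 million m³ = 9.28 × 10^7 m³
Δh = ΔV / (Sy × A) = 9.28 × 10^7 m³ / (0.17 × 5.8 × 10^7 m²) = 9.412 m

Δh ≈ 9.41 m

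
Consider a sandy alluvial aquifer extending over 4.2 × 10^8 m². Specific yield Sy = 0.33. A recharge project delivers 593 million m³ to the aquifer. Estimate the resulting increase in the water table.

Δh ≈ 4.28 m

ΔV = 593 million m³ = 5.93 × 10^8 m³
Δh = ΔV / (Sy × A) = 5.93 × 10^8 m³ / (0.33 × 4.2 × 10^8 m²) = 4.278 m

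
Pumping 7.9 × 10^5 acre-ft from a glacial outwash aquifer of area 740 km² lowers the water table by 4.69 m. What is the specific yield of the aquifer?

Sy ≈ 0.28

A = 740 km² = 7.4 × 10^8 m²
ΔV = 7.9 × 10^5 acre-ft = 9.745 × 10^8 m³
Sy = ΔV / (A × Δh) = 9.745 × 10^8 m³ / (7.4 × 10^8 m² × 4.69 m) = 0.2808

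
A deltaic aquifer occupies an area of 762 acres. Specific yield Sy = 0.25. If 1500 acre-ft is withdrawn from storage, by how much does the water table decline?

Δh ≈ 2.4 m

A = 762 acres = 3.084 × 10^6 m²
ΔV = 1500 acre-ft = 1.85 × 10^6 m³
Δh = ΔV / (Sy × A) = 1.85 × 10^6 m³ / (0.25 × 3.084 × 10^6 m²) = 2.4 m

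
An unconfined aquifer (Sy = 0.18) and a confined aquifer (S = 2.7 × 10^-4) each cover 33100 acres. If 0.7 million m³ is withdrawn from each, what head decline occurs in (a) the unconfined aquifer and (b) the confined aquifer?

Δh_u ≈ 0.029 m; Δh_c ≈ 19.4 m

A = 33100 acres = 1.34 × 10^8 m²
ΔV = 0.7 million m³ = 7 × 10^5 m³
Unconfined: Δh_u = ΔV/(Sy·A) = 7 × 10^5/(0.18 × 1.34 × 10^8) = 0.02903 m
Confined: Δh_c = ΔV/(S·A) = 7 × 10^5/(2.7 × 10^-4 × 1.34 × 10^8) = 19.35 m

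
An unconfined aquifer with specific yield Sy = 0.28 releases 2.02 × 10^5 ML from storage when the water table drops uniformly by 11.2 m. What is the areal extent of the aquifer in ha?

A ≈ 6440 ha

ΔV = 2.02 × 10^5 ML = 2.02 × 10^8 m³
A = ΔV / (Sy × Δh) = 2.02 × 10^8 / (0.28 × 11.2) = 6.441 × 10^7 m²
A = 6.441 × 10^7 m² = 6441 ha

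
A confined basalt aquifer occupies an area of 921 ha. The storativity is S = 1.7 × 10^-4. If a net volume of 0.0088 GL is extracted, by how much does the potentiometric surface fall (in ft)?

A = 921 ha = 9.21 × 10^6 m²
ΔV = 0.0088 GL = 8800 m³
Δh = ΔV / (S × A) = 8800 m³ / (1.7 × 10^-4 × 9.21 × 10^6 m²) = 5.62 m
Δh = 5.62 m = 18.44 ft

Δh ≈ 18.4 ft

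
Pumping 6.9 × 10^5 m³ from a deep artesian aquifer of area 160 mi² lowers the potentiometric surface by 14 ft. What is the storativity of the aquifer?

S ≈ 3.9 × 10^-4

A = 160 mi² = 4.144 × 10^8 m²
Δh = 14 ft = 4.267 m
S = ΔV / (A × Δh) = 6.9 × 10^5 m³ / (4.144 × 10^8 m² × 4.267 m) = 3.902 × 10^-4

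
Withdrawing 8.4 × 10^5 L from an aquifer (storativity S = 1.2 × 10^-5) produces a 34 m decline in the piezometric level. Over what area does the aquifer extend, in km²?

ΔV = 8.4 × 10^5 L = 840 m³
A = ΔV / (S × Δh) = 840 / (1.2 × 10^-5 × 34) = 2.059 × 10^6 m²
A = 2.059 × 10^6 m² = 2.059 km²

A ≈ 2.06 km²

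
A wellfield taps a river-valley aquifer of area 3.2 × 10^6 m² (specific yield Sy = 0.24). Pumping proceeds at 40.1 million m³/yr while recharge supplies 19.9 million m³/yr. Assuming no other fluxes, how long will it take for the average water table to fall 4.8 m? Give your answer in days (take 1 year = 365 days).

t ≈ 66.6 days

ΔV = Sy × A × Δh = 0.24 × 3.2 × 10^6 × 4.8 = 3.686 × 10^6 m³
Net withdrawal = 40.1 − 19.9 = 20.2 million m³/yr = 55340 m³/d
t = ΔV / Q = 3.686 × 10^6 m³ / 55340 m³/d = 66.61 d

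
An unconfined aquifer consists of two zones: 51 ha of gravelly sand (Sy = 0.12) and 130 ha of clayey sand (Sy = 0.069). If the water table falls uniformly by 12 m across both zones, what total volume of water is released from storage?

ΔV ≈ 1.81 × 10^6 m³

A₁ = 51 ha = 5.1 × 10^5 m²; A₂ = 130 ha = 1.3 × 10^6 m²
ΔV₁ = 0.12 × 5.1 × 10^5 × 12 = 7.344 × 10^5 m³
ΔV₂ = 0.069 × 1.3 × 10^6 × 12 = 1.076 × 10^6 m³
ΔV = ΔV₁ + ΔV₂ = 1.811 × 10^6 m³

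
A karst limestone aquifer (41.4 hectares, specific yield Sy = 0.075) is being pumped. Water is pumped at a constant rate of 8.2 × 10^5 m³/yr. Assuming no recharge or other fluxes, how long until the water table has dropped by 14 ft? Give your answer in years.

A = 41.4 hectares = 4.14 × 10^5 m²
Δh = 14 ft = 4.267 m
ΔV = Sy × A × Δh = 0.075 × 4.14 × 10^5 × 4.267 = 1.325 × 10^5 m³
Q = 8.2 × 10^5 m³/yr = 2247 m³/d
t = ΔV / Q = 1.325 × 10^5 m³ / 2247 m³/d = 58.98 d
t = 58.98 d ≈ 0.1616 years

t ≈ 0.162 years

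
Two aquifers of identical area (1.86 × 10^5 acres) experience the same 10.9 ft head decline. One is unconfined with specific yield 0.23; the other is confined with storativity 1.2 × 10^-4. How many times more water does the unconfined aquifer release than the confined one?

ΔV_u / ΔV_c ≈ 1920

A = 1.86 × 10^5 acres = 7.527 × 10^8 m²
Δh = 10.9 ft = 3.322 m
Unconfined: ΔV_u = Sy × A × Δh = 0.23 × 7.527 × 10^8 × 3.322 = 5.752 × 10^8 m³
Confined: ΔV_c = S × A × Δh = 1.2 × 10^-4 × 7.527 × 10^8 × 3.322 = 3.001 × 10^5 m³
Ratio = ΔV_u / ΔV_c = Sy / S = 0.23 / 1.2 × 10^-4 = 1917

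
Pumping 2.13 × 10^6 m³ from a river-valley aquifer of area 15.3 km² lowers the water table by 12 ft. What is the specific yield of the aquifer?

Sy ≈ 0.038

A = 15.3 km² = 1.53 × 10^7 m²
Δh = 12 ft = 3.658 m
Sy = ΔV / (A × Δh) = 2.13 × 10^6 m³ / (1.53 × 10^7 m² × 3.658 m) = 0.03806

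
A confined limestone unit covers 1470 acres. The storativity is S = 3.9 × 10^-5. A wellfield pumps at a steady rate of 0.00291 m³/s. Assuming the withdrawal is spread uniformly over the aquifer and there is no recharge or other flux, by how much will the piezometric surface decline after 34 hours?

Δh ≈ 1.54 m

A = 1470 acres = 5.949 × 10^6 m²
Q = 0.00291 m³/s = 251.4 m³/d
t = 34 hours = 1.417 d
ΔV = Q × t = 251.4 m³/d × 1.417 d = 356.2 m³
Δh = ΔV / (S × A) = 356.2 / (3.9 × 10^-5 × 5.949 × 10^6) = 1.535 m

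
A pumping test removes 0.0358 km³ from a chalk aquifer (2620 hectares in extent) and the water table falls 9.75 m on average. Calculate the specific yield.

Sy ≈ 0.14

A = 2620 hectares = 2.62 × 10^7 m²
ΔV = 0.0358 km³ = 3.58 × 10^7 m³
Sy = ΔV / (A × Δh) = 3.58 × 10^7 m³ / (2.62 × 10^7 m² × 9.75 m) = 0.1401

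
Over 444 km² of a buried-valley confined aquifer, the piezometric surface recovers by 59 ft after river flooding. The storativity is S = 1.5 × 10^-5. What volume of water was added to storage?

A = 444 km² = 4.44 × 10^8 m²
Δh = 59 ft = 17.98 m
ΔV = S × A × Δh = 1.5 × 10^-5 × 4.44 × 10^8 m² × 17.98 m = 1.198 × 10^5 m³

ΔV ≈ 1.2 × 10^5 m³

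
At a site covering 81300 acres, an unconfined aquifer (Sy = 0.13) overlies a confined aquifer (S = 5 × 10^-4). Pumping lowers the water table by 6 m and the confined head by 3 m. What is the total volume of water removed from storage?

A = 81300 acres = 3.29 × 10^8 m²
Unconfined: ΔV_u = Sy × A × Δh_u = 0.13 × 3.29 × 10^8 × 6 = 2.566 × 10^8 m³
Confined: ΔV_c = S × A × Δh_c = 5 × 10^-4 × 3.29 × 10^8 × 3 = 4.935 × 10^5 m³
Total ΔV = 2.566 × 10^8 + 4.935 × 10^5 = 2.571 × 10^8 m³

ΔV ≈ 2.57 × 10^8 m³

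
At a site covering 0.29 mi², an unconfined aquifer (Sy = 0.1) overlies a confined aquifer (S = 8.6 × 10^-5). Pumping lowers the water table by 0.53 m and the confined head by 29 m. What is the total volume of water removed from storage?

A = 0.29 mi² = 7.511 × 10^5 m²
Unconfined: ΔV_u = Sy × A × Δh_u = 0.1 × 7.511 × 10^5 × 0.53 = 39810 m³
Confined: ΔV_c = S × A × Δh_c = 8.6 × 10^-5 × 7.511 × 10^5 × 29 = 1873 m³
Total ΔV = 39810 + 1873 = 41680 m³

ΔV ≈ 41700 m³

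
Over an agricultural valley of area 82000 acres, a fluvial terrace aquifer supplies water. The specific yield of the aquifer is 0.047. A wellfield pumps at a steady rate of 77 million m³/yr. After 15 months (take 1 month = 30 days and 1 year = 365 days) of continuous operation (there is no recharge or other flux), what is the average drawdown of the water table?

Δh ≈ 6.09 m

A = 82000 acres = 3.318 × 10^8 m²
Q = 77 million m³/yr = 2.11 × 10^5 m³/d
t = 15 months = 450 d
ΔV = Q × t = 2.11 × 10^5 m³/d × 450 d = 9.493 × 10^7 m³
Δh = ΔV / (Sy × A) = 9.493 × 10^7 / (0.047 × 3.318 × 10^8) = 6.087 m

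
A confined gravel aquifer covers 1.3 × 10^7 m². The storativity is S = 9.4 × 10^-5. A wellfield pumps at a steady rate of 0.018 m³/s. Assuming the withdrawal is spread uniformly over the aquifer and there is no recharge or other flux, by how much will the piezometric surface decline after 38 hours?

Q = 0.018 m³/s = 1555 m³/d
t = 38 hours = 1.583 d
ΔV = Q × t = 1555 m³/d × 1.583 d = 2462 m³
Δh = ΔV / (S × A) = 2462 / (9.4 × 10^-5 × 1.3 × 10^7) = 2.015 m

Δh ≈ 2.02 m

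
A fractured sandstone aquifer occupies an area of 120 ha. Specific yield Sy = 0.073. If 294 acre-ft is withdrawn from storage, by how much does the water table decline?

A = 120 ha = 1.2 × 10^6 m²
ΔV = 294 acre-ft = 3.626 × 10^5 m³
Δh = ΔV / (Sy × A) = 3.626 × 10^5 m³ / (0.073 × 1.2 × 10^6 m²) = 4.14 m

Δh ≈ 4.14 m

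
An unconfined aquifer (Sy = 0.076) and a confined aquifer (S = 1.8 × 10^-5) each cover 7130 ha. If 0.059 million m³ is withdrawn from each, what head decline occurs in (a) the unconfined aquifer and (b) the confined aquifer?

A = 7130 ha = 7.13 × 10^7 m²
ΔV = 0.059 million m³ = 59000 m³
Unconfined: Δh_u = ΔV/(Sy·A) = 59000/(0.076 × 7.13 × 10^7) = 0.01089 m
Confined: Δh_c = ΔV/(S·A) = 59000/(1.8 × 10^-5 × 7.13 × 10^7) = 45.97 m

Δh_u ≈ 0.0109 m; Δh_c ≈ 46 m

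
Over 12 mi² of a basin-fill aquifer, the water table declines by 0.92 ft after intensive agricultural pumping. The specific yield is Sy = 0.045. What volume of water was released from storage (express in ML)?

A = 12 mi² = 3.108 × 10^7 m²
Δh = 0.92 ft = 0.2804 m
ΔV = Sy × A × Δh = 0.045 × 3.108 × 10^7 m² × 0.2804 m = 3.922 × 10^5 m³
ΔV = 3.922 × 10^5 m³ = 392.2 ML

ΔV ≈ 392 ML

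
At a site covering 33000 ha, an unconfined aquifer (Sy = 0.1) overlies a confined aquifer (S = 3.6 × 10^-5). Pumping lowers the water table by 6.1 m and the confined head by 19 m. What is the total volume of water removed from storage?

A = 33000 ha = 3.3 × 10^8 m²
Unconfined: ΔV_u = Sy × A × Δh_u = 0.1 × 3.3 × 10^8 × 6.1 = 2.013 × 10^8 m³
Confined: ΔV_c = S × A × Δh_c = 3.6 × 10^-5 × 3.3 × 10^8 × 19 = 2.257 × 10^5 m³
Total ΔV = 2.013 × 10^8 + 2.257 × 10^5 = 2.015 × 10^8 m³

ΔV ≈ 2.02 × 10^8 m³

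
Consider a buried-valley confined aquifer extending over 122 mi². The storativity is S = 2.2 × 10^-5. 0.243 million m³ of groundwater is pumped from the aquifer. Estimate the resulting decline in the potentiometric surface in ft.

A = 122 mi² = 3.16 × 10^8 m²
ΔV = 0.243 million m³ = 2.43 × 10^5 m³
Δh = ΔV / (S × A) = 2.43 × 10^5 m³ / (2.2 × 10^-5 × 3.16 × 10^8 m²) = 34.96 m
Δh = 34.96 m = 114.7 ft

Δh ≈ 115 ft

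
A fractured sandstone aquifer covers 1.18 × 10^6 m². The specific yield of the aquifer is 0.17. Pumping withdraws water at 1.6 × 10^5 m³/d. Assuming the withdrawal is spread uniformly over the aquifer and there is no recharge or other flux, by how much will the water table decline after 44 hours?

t = 44 hours = 1.833 d
ΔV = Q × t = 1.6 × 10^5 m³/d × 1.833 d = 2.933 × 10^5 m³
Δh = ΔV / (Sy × A) = 2.933 × 10^5 / (0.17 × 1.18 × 10^6) = 1.462 m

Δh ≈ 1.46 m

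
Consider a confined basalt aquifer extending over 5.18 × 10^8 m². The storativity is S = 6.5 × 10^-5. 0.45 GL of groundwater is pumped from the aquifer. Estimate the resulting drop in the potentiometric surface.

ΔV = 0.45 GL = 4.5 × 10^5 m³
Δh = ΔV / (S × A) = 4.5 × 10^5 m³ / (6.5 × 10^-5 × 5.18 × 10^8 m²) = 13.37 m

Δh ≈ 13.4 m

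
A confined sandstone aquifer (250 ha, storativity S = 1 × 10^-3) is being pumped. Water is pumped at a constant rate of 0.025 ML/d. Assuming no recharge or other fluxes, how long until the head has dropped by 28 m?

A = 250 ha = 2.5 × 10^6 m²
ΔV = S × A × Δh = 0.001 × 2.5 × 10^6 × 28 = 70000 m³
Q = 0.025 ML/d = 25 m³/d
t = ΔV / Q = 70000 m³ / 25 m³/d = 2800 d

t ≈ 2800 days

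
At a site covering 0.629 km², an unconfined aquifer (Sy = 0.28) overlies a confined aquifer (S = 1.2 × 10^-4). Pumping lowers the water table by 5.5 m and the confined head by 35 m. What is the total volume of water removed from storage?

A = 0.629 km² = 6.29 × 10^5 m²
Unconfined: ΔV_u = Sy × A × Δh_u = 0.28 × 6.29 × 10^5 × 5.5 = 9.687 × 10^5 m³
Confined: ΔV_c = S × A × Δh_c = 1.2 × 10^-4 × 6.29 × 10^5 × 35 = 2642 m³
Total ΔV = 9.687 × 10^5 + 2642 = 9.713 × 10^5 m³

ΔV ≈ 9.71 × 10^5 m³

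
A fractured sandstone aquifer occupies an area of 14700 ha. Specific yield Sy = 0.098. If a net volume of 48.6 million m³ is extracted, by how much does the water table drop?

Δh ≈ 3.37 m

A = 14700 ha = 1.47 × 10^8 m²
ΔV = 48.6 million m³ = 4.86 × 10^7 m³
Δh = ΔV / (Sy × A) = 4.86 × 10^7 m³ / (0.098 × 1.47 × 10^8 m²) = 3.374 m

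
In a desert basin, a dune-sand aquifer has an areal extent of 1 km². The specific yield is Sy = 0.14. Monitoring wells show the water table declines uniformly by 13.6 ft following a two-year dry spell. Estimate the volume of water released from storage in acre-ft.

A = 1 km² = 1 × 10^6 m²
Δh = 13.6 ft = 4.145 m
ΔV = Sy × A × Δh = 0.14 × 1 × 10^6 m² × 4.145 m = 5.803 × 10^5 m³
ΔV = 5.803 × 10^5 m³ = 470.5 acre-ft

ΔV ≈ 470 acre-ft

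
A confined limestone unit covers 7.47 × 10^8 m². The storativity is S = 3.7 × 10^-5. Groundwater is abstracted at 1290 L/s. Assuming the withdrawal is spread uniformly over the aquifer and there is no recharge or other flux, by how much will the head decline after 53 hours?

Δh ≈ 8.91 m

Q = 1290 L/s = 1.115 × 10^5 m³/d
t = 53 hours = 2.208 d
ΔV = Q × t = 1.115 × 10^5 m³/d × 2.208 d = 2.461 × 10^5 m³
Δh = ΔV / (S × A) = 2.461 × 10^5 / (3.7 × 10^-5 × 7.47 × 10^8) = 8.905 m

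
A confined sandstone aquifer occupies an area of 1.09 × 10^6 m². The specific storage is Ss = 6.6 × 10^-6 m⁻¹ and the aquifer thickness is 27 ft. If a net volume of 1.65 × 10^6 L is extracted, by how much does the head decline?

b = 27 ft = 8.23 m
S = Ss × b = 6.6 × 10^-6 m⁻¹ × 8.23 m = 5.432 × 10^-5
ΔV = 1.65 × 10^6 L = 1650 m³
Δh = ΔV / (S × A) = 1650 m³ / (5.432 × 10^-5 × 1.09 × 10^6 m²) = 27.87 m

Δh ≈ 27.9 m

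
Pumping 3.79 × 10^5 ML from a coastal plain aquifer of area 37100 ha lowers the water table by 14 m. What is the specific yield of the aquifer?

A = 37100 ha = 3.71 × 10^8 m²
ΔV = 3.79 × 10^5 ML = 3.79 × 10^8 m³
Sy = ΔV / (A × Δh) = 3.79 × 10^8 m³ / (3.71 × 10^8 m² × 14 m) = 0.07297

Sy ≈ 0.073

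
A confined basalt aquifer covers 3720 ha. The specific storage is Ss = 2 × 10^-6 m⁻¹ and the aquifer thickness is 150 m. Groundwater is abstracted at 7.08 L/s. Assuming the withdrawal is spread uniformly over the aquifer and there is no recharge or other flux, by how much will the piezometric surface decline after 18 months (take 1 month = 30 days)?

Δh ≈ 29.6 m

S = Ss × b = 2 × 10^-6 m⁻¹ × 150 m = 3 × 10^-4
A = 3720 ha = 3.72 × 10^7 m²
Q = 7.08 L/s = 611.7 m³/d
t = 18 months = 540 d
ΔV = Q × t = 611.7 m³/d × 540 d = 3.303 × 10^5 m³
Δh = ΔV / (S × A) = 3.303 × 10^5 / (3 × 10^-4 × 3.72 × 10^7) = 29.6 m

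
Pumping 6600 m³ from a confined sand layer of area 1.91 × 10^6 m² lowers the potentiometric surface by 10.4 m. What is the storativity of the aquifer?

S = ΔV / (A × Δh) = 6600 m³ / (1.91 × 10^6 m² × 10.4 m) = 3.323 × 10^-4

S ≈ 3.3 × 10^-4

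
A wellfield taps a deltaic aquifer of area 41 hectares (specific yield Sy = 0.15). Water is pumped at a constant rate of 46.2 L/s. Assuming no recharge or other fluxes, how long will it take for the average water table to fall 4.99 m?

t ≈ 76.9 days

A = 41 hectares = 4.1 × 10^5 m²
ΔV = Sy × A × Δh = 0.15 × 4.1 × 10^5 × 4.99 = 3.069 × 10^5 m³
Q = 46.2 L/s = 3992 m³/d
t = ΔV / Q = 3.069 × 10^5 m³ / 3992 m³/d = 76.88 d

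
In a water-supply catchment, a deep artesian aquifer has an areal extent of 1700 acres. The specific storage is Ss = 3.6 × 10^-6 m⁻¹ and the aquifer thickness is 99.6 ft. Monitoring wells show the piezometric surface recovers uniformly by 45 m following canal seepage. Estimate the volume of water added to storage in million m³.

b = 99.6 ft = 30.36 m
S = Ss × b = 3.6 × 10^-6 m⁻¹ × 30.36 m = 1.093 × 10^-4
A = 1700 acres = 6.88 × 10^6 m²
ΔV = S × A × Δh = 1.093 × 10^-4 × 6.88 × 10^6 m² × 45 m = 33830 m³
ΔV = 33830 m³ = 0.03383 million m³

ΔV ≈ 0.0338 million m³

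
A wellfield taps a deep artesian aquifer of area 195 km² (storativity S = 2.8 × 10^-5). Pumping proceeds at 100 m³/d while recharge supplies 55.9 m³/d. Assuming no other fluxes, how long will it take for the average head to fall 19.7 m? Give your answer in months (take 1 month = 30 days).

t ≈ 81.3 months

A = 195 km² = 1.95 × 10^8 m²
ΔV = S × A × Δh = 2.8 × 10^-5 × 1.95 × 10^8 × 19.7 = 1.076 × 10^5 m³
Net withdrawal = 100 − 55.9 = 44.1 m³/d
t = ΔV / Q = 1.076 × 10^5 m³ / 44.1 m³/d = 2439 d
t = 2439 d ≈ 81.3 months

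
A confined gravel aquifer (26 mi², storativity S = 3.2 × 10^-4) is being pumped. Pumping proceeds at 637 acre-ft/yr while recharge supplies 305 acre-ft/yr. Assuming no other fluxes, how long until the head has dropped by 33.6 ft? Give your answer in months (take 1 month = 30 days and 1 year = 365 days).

t ≈ 6.56 months

A = 26 mi² = 6.734 × 10^7 m²
Δh = 33.6 ft = 10.24 m
ΔV = S × A × Δh = 3.2 × 10^-4 × 6.734 × 10^7 × 10.24 = 2.207 × 10^5 m³
Net withdrawal = 637 − 305 = 332 acre-ft/yr = 1122 m³/d
t = ΔV / Q = 2.207 × 10^5 m³ / 1122 m³/d = 196.7 d
t = 196.7 d ≈ 6.557 months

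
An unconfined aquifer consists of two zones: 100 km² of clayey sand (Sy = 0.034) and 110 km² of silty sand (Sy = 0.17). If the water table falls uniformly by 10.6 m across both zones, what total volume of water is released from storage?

A₁ = 100 km² = 1 × 10^8 m²; A₂ = 110 km² = 1.1 × 10^8 m²
ΔV₁ = 0.034 × 1 × 10^8 × 10.6 = 3.604 × 10^7 m³
ΔV₂ = 0.17 × 1.1 × 10^8 × 10.6 = 1.982 × 10^8 m³
ΔV = ΔV₁ + ΔV₂ = 2.343 × 10^8 m³

ΔV ≈ 2.34 × 10^8 m³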